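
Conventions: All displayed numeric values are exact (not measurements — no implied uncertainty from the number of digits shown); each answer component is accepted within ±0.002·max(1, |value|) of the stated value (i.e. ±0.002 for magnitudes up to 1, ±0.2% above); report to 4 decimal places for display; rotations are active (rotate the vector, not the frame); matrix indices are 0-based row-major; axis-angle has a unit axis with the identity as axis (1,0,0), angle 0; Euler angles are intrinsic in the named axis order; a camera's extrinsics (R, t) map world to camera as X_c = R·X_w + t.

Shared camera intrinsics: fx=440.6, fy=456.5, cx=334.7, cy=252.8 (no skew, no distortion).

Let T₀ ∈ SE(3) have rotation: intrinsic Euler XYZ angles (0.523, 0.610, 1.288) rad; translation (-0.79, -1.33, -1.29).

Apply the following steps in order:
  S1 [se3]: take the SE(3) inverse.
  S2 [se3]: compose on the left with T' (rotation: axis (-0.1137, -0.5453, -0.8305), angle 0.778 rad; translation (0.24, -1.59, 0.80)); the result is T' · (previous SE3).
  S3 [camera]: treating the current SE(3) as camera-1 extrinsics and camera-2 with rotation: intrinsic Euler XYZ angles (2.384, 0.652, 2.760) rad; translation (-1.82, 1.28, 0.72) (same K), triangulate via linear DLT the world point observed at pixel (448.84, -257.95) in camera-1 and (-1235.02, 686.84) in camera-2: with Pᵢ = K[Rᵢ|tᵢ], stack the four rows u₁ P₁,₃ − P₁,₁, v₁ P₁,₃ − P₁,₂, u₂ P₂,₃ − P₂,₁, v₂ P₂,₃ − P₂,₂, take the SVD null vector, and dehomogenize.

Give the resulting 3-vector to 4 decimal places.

result = (0.9874, -0.0698, -0.2083)

after S1 (invert_se3): R=[0.2287 0.9118 0.3412; -0.7871 -0.0330 0.6160; 0.5729 -0.4094 0.7101], t=(1.8334, 0.1288, 0.8241)
after S2 (compose_se3): R=[-0.5127 0.7786 0.3618; -0.6369 -0.6276 0.4478; 0.5757 -0.0008 0.8176], t=(1.3372, -2.3501, 2.3085)
after S3 (triangulate): (0.9874, -0.0698, -0.2083)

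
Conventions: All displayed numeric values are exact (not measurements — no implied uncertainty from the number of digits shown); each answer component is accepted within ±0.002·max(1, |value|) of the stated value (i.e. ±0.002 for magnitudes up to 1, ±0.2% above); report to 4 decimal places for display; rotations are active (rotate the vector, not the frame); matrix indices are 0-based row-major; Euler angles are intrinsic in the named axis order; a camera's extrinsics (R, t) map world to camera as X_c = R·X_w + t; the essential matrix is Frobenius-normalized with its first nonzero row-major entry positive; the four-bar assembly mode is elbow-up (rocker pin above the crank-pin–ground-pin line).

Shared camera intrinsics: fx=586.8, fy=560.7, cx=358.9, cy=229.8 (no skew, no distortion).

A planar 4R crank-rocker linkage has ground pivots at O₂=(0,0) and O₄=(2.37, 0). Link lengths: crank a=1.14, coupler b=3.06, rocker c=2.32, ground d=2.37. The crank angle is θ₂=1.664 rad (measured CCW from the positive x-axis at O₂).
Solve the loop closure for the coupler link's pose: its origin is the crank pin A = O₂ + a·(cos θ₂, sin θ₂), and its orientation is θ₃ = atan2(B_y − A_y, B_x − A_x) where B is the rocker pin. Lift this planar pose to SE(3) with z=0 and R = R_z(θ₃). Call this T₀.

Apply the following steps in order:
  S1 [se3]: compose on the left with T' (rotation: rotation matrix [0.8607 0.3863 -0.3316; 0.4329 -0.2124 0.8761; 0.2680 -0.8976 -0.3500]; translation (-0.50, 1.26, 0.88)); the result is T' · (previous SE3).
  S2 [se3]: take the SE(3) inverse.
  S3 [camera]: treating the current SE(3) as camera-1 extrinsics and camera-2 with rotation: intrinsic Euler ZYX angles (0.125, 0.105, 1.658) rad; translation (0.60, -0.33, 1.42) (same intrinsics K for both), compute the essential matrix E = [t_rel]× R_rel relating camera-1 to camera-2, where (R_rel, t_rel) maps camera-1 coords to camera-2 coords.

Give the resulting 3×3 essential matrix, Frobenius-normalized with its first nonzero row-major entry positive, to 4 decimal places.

source (fourbar_fk): coupler pose = R=[0.9257 -0.3782 0.0000; 0.3782 0.9257 0.0000; 0.0000 0.0000 1.0000], t=(-0.1061, 1.1351, 0.0000)
after S1 (compose_se3): R=[0.9429 0.0321 -0.3316; 0.3204 -0.3603 0.8761; -0.0914 -0.9323 -0.3500], t=(-0.1529, 0.9730, -0.1672)
after S2 (invert_se3): R=[0.9429 0.3204 -0.0914; 0.0321 -0.3603 -0.9323; -0.3316 0.8761 -0.3500], t=(-0.1829, 0.1996, -0.9617)
after S3 (essential): [0.1426 0.6338 0.2330; -0.6216 0.0372 0.3270; -0.0976 -0.1382 -0.0177]

matrix = [0.1426 0.6338 0.2330; -0.6216 0.0372 0.3270; -0.0976 -0.1382 -0.0177]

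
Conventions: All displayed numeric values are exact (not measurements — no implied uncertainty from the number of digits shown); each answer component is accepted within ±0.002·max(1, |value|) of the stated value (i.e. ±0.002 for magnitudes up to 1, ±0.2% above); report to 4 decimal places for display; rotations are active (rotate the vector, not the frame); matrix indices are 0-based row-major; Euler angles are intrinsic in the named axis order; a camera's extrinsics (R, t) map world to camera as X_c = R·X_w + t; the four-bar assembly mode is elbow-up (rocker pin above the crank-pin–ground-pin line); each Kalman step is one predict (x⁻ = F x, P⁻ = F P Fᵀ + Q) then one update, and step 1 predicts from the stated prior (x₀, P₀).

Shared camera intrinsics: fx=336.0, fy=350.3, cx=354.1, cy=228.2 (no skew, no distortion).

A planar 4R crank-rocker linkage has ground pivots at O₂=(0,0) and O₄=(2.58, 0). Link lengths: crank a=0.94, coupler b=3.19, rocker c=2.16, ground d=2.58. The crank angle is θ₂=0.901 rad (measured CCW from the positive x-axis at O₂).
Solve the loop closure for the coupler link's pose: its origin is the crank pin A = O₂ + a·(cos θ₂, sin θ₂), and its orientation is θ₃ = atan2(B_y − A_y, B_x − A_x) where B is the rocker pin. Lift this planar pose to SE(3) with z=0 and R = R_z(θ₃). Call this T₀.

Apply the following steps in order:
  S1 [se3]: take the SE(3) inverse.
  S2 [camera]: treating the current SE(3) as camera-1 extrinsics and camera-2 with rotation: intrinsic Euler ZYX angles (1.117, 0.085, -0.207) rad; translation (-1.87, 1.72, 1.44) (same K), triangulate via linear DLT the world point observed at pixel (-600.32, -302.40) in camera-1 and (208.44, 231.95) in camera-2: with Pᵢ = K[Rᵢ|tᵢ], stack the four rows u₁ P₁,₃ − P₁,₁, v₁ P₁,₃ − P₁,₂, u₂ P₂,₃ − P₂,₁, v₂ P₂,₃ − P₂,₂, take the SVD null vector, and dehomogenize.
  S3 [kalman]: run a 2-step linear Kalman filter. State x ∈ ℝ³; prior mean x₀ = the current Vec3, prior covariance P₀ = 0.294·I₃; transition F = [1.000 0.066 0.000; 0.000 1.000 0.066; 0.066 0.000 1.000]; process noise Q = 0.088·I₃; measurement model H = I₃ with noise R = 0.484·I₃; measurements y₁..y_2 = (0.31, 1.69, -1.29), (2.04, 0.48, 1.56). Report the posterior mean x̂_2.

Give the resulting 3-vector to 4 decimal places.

result = (0.4118, 0.1907, 0.6007)

source (fourbar_fk): coupler pose = R=[0.9268 -0.3755 0.0000; 0.3755 0.9268 0.0000; 0.0000 0.0000 1.0000], t=(0.5836, 0.7369, 0.0000)
after S1 (invert_se3): R=[0.9268 0.3755 0.0000; -0.3755 0.9268 0.0000; 0.0000 0.0000 1.0000], t=(-0.8176, -0.4638, 0.0000)
after S2 (triangulate): (-1.3374, -1.5627, 0.9308)
after S3 (kf_track): (0.4118, 0.1907, 0.6007)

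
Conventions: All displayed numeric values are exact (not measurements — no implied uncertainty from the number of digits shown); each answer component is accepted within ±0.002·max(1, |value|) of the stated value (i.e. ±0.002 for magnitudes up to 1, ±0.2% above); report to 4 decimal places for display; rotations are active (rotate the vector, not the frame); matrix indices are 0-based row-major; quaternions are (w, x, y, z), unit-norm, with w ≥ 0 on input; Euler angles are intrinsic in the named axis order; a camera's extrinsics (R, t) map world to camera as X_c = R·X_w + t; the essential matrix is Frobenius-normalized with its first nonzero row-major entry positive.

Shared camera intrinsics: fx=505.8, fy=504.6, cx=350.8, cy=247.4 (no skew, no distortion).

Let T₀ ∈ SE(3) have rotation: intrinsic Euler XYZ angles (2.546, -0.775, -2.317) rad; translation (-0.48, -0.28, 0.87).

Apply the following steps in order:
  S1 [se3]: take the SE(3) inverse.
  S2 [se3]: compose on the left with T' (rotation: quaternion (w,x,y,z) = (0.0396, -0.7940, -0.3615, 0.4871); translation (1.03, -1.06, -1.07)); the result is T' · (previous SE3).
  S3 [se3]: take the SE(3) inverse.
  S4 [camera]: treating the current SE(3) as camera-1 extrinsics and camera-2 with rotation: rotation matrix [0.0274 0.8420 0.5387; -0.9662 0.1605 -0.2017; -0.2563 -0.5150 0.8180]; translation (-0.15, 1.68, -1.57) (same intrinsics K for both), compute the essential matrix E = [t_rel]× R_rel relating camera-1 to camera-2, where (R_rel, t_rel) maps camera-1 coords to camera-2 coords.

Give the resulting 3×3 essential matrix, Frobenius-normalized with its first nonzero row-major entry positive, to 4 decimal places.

matrix = [0.3955 0.2750 0.0168; -0.3019 0.4953 0.4018; -0.4550 -0.2495 0.0199]

after S1 (invert_se3): R=[-0.4850 0.8743 -0.0187; 0.5246 0.2737 -0.8062; -0.6997 -0.4008 -0.5914], t=(0.0283, 1.0298, 0.0664)
after S2 (compose_se3): R=[0.7141 0.6990 0.0378; -0.4805 0.4503 0.7526; 0.5090 -0.5556 0.6575], t=(1.5356, -1.8193, -1.5532)
after S3 (invert_se3): R=[0.7141 -0.4805 0.5090; 0.6990 0.4503 -0.5556; 0.0378 0.7526 0.6575], t=(-1.1803, -1.1171, 2.3323)
after S4 (essential): [0.3955 0.2750 0.0168; -0.3019 0.4953 0.4018; -0.4550 -0.2495 0.0199]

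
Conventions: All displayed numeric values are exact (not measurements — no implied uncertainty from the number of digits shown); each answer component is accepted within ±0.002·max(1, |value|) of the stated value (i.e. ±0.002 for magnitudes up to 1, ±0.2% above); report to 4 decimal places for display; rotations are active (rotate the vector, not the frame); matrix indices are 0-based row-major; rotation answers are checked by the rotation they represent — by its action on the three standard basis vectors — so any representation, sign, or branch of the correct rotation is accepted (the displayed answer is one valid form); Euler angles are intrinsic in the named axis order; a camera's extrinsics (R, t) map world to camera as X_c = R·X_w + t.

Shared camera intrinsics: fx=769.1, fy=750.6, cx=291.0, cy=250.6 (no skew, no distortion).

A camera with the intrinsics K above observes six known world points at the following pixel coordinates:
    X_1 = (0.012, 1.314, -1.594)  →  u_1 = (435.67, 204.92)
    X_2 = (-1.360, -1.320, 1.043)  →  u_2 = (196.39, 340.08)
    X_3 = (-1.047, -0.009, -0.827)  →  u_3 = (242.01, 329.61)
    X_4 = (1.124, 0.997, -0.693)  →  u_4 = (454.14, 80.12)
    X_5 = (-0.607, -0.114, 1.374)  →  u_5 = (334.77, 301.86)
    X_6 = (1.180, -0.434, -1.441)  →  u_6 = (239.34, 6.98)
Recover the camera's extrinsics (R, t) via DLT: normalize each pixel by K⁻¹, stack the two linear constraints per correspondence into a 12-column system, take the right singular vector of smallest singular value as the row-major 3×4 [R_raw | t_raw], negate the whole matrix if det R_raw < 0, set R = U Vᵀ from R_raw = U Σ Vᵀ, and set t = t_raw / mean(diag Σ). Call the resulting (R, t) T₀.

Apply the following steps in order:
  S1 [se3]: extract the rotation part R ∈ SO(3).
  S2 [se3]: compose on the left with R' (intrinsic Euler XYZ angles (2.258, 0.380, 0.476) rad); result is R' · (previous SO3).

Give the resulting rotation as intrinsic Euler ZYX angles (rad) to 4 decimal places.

rotation (euler_zyx) = (0.7405, 0.4704, 1.8478)

source (pnp_recover): camera pose = R=[0.2662 0.8976 0.3513; -0.9607 0.2170 0.1733; 0.0794 -0.3836 0.9201], t=(0.2200, -0.2700, 6.4500)
after S1 (rot_of_se3): [0.2662 0.8976 0.3513; -0.9607 0.2170 0.1733; 0.0794 -0.3836 0.9201]
after S2 (compose_so3): [0.6579 0.5063 0.5575; 0.6014 0.0923 -0.7936; -0.4533 0.8574 -0.2438]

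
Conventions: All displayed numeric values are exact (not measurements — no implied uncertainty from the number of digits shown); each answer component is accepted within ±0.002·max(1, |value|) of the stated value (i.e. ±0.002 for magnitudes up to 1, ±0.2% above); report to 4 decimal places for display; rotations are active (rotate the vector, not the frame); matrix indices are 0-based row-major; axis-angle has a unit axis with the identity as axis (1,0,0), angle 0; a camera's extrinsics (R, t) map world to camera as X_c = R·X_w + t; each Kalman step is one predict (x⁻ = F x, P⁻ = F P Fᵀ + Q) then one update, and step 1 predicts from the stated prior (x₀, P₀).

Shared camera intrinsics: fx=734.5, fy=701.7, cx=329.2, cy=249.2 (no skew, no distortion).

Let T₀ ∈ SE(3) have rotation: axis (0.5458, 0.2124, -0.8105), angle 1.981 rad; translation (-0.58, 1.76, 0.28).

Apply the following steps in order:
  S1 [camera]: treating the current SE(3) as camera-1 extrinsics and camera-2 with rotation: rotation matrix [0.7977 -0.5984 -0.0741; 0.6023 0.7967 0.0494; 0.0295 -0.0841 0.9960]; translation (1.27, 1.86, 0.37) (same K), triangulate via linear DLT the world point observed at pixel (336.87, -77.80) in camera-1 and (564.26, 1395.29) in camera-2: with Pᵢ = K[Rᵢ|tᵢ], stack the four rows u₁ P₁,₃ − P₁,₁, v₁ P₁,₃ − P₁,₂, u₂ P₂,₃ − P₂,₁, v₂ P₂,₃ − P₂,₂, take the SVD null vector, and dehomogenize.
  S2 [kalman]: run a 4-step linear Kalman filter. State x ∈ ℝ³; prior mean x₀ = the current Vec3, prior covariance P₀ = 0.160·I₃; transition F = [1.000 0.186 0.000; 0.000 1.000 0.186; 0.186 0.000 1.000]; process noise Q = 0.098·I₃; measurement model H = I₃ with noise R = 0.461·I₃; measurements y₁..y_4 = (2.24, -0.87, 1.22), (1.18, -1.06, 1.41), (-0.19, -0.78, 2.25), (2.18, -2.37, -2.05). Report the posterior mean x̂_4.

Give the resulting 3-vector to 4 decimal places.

after S1 (triangulate): (0.6210, 1.5452, 1.9292)
after S2 (kf_track): (0.9745, -0.7286, 0.4509)

result = (0.9745, -0.7286, 0.4509)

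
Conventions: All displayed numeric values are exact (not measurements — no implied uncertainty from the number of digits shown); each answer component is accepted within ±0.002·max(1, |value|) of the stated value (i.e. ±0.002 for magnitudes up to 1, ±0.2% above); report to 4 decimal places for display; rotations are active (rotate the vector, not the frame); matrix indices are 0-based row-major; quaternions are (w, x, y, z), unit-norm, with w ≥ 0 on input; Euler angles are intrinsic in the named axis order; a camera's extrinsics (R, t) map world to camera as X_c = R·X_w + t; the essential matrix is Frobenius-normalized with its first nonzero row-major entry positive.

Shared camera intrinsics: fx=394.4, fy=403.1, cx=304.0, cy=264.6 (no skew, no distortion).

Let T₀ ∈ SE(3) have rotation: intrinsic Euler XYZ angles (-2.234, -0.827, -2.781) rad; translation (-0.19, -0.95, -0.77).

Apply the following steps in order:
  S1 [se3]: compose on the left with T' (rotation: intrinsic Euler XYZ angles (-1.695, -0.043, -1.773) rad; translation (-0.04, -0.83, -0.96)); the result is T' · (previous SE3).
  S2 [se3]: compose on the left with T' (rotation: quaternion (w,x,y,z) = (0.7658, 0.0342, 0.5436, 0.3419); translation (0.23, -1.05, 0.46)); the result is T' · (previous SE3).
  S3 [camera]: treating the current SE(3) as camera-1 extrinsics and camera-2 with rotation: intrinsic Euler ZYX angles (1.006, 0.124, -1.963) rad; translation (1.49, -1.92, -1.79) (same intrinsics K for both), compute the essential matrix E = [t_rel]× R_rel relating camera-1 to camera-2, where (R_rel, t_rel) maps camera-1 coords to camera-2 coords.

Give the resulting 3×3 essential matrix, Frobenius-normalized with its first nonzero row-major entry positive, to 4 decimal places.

matrix = [0.5147 -0.1484 0.3280; -0.1727 -0.0574 0.5887; 0.4337 -0.0540 -0.1866]

after S1 (compose_se3): R=[-0.2215 0.6913 0.6878; 0.6028 0.6515 -0.4607; -0.7666 0.3125 -0.5610], t=(-0.8986, -1.6781, -1.2340)
after S2 (compose_se3): R=[-0.9882 0.0717 -0.1356; 0.0914 0.9852 -0.1453; 0.1231 -0.1560 -0.9801], t=(-0.1673, -3.2299, -0.0264)
after S3 (essential): [0.5147 -0.1484 0.3280; -0.1727 -0.0574 0.5887; 0.4337 -0.0540 -0.1866]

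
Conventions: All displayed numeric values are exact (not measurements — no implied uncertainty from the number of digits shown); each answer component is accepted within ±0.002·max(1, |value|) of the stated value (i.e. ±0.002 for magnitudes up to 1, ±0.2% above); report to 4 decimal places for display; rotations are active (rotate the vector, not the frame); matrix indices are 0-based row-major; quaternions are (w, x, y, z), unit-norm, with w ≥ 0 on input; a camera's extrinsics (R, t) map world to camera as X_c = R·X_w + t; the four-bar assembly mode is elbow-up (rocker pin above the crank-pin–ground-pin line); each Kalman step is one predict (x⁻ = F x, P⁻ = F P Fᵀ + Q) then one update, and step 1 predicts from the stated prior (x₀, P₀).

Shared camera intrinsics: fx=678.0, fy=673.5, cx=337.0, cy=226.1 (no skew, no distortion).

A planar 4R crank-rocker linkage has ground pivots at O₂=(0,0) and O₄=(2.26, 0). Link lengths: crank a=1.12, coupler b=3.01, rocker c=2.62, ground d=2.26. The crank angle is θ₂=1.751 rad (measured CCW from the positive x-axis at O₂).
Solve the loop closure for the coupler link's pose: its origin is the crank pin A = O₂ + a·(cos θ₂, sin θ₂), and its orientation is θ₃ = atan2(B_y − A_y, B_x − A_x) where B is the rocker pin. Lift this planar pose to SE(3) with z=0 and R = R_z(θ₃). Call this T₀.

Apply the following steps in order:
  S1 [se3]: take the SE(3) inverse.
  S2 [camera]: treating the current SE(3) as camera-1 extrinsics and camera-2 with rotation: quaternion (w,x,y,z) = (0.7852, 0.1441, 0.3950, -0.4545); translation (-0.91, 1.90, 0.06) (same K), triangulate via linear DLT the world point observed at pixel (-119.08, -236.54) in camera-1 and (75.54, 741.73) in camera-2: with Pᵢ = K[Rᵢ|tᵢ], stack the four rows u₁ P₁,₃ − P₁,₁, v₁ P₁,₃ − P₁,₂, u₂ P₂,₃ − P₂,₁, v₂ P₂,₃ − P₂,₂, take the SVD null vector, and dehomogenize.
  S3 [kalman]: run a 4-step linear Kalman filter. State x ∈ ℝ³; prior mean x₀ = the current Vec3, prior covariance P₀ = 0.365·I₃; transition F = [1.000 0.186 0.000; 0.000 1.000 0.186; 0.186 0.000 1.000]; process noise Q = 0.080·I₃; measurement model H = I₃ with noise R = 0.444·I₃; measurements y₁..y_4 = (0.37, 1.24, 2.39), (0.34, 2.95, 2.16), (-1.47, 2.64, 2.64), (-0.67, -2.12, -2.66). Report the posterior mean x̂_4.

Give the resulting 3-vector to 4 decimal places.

result = (-0.5084, 0.7041, 0.2080)

source (fourbar_fk): coupler pose = R=[0.8642 -0.5031 0.0000; 0.5031 0.8642 0.0000; 0.0000 0.0000 1.0000], t=(-0.2007, 1.1019, 0.0000)
after S1 (invert_se3): R=[0.8642 0.5031 0.0000; -0.5031 0.8642 0.0000; 0.0000 0.0000 1.0000], t=(-0.3809, -1.0532, 0.0000)
after S2 (triangulate): (-0.5622, -0.3272, 1.5332)
after S3 (kf_track): (-0.5084, 0.7041, 0.2080)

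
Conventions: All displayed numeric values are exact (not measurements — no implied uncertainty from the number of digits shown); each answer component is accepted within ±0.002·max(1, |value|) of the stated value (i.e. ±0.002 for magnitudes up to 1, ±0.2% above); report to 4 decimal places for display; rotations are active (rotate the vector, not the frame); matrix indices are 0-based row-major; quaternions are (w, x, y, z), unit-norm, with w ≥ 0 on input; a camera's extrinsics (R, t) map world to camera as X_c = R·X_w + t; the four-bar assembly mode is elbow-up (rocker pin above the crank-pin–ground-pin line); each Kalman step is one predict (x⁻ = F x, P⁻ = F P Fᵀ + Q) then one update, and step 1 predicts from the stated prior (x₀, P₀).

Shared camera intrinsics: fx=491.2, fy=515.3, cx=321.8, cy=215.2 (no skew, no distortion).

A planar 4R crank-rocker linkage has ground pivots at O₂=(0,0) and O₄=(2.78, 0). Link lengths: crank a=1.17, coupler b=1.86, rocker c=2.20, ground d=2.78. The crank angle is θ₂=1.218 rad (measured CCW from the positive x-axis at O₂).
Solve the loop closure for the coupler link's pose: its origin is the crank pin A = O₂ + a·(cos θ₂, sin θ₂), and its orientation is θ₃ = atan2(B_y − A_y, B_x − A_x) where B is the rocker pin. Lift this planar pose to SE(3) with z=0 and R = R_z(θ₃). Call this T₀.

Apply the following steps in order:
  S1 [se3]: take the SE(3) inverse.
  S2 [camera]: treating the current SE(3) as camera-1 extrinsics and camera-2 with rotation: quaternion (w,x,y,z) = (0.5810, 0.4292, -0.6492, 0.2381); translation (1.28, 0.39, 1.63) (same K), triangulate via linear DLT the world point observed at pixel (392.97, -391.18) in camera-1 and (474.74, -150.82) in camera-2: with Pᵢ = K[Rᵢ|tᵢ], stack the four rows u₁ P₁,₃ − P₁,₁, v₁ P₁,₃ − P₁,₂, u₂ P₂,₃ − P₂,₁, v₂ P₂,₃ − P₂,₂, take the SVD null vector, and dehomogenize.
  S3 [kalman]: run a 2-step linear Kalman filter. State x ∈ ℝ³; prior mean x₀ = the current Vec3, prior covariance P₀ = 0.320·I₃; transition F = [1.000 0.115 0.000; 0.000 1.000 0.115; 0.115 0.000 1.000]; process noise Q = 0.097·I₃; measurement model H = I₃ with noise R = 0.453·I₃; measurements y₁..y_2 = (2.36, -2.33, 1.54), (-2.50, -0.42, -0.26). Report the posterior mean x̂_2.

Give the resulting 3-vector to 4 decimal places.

source (fourbar_fk): coupler pose = R=[0.8570 -0.5153 0.0000; 0.5153 0.8570 0.0000; 0.0000 0.0000 1.0000], t=(0.4043, 1.0979, 0.0000)
after S1 (invert_se3): R=[0.8570 0.5153 0.0000; -0.5153 0.8570 0.0000; 0.0000 0.0000 1.0000], t=(-0.9122, -0.7326, 0.0000)
after S2 (triangulate): (1.7944, -0.6789, 1.9028)
after S3 (kf_track): (0.0016, -1.0209, 0.9991)

result = (0.0016, -1.0209, 0.9991)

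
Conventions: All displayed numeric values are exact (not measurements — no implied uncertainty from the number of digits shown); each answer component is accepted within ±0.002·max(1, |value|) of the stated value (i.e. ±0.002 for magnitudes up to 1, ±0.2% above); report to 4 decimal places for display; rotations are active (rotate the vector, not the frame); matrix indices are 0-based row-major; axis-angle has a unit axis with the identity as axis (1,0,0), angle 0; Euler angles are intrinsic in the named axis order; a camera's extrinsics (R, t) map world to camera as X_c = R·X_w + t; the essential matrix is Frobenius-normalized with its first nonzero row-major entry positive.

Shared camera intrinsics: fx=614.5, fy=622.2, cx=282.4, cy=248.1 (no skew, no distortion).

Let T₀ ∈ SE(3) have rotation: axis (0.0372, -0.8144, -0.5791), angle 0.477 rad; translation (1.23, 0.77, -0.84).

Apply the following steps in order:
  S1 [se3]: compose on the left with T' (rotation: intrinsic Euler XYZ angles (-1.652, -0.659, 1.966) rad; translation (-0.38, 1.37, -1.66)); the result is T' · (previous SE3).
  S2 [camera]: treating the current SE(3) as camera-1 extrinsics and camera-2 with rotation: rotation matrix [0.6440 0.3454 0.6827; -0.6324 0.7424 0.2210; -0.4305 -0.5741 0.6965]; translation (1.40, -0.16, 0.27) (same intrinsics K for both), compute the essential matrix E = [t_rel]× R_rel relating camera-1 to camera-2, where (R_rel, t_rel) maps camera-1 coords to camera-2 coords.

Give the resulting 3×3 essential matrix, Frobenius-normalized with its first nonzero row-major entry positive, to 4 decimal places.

after S1 (compose_se3): R=[-0.3015 -0.8248 -0.4783; 0.1607 -0.5384 0.8272; -0.9398 0.1725 0.2949], t=(-0.8019, -0.0827, -2.3833)
after S2 (essential): [0.4144 0.5189 -0.2427; -0.4608 0.2844 -0.1936; 0.3360 -0.1957 0.1349]

matrix = [0.4144 0.5189 -0.2427; -0.4608 0.2844 -0.1936; 0.3360 -0.1957 0.1349]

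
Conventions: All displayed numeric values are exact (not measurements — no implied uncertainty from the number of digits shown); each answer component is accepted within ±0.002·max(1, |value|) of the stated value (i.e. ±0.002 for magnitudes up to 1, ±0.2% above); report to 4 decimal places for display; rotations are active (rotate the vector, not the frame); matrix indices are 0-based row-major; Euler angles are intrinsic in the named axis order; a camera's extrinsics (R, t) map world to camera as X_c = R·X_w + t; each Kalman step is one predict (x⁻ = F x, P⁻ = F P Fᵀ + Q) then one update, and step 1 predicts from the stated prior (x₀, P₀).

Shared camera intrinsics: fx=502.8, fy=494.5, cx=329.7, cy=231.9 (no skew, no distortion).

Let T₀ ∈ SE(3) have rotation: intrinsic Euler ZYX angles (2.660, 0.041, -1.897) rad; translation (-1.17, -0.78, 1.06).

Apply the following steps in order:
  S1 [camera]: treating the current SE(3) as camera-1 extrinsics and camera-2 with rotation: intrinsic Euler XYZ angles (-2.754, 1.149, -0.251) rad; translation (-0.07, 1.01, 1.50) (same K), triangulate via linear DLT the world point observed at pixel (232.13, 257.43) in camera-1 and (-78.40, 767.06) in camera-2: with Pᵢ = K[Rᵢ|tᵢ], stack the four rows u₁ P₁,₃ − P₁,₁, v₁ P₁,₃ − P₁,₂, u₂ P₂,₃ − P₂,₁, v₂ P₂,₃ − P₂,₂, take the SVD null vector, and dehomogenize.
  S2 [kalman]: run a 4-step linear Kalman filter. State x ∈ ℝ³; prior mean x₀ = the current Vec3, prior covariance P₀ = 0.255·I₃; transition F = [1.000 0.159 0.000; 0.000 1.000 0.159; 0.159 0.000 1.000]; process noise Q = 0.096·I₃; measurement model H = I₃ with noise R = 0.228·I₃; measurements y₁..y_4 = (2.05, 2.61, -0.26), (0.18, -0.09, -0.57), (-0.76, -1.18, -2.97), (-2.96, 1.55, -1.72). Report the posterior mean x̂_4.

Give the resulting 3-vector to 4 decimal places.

after S1 (triangulate): (-0.1114, -1.8303, -1.7644)
after S2 (kf_track): (-1.4305, 0.2089, -1.7585)

result = (-1.4305, 0.2089, -1.7585)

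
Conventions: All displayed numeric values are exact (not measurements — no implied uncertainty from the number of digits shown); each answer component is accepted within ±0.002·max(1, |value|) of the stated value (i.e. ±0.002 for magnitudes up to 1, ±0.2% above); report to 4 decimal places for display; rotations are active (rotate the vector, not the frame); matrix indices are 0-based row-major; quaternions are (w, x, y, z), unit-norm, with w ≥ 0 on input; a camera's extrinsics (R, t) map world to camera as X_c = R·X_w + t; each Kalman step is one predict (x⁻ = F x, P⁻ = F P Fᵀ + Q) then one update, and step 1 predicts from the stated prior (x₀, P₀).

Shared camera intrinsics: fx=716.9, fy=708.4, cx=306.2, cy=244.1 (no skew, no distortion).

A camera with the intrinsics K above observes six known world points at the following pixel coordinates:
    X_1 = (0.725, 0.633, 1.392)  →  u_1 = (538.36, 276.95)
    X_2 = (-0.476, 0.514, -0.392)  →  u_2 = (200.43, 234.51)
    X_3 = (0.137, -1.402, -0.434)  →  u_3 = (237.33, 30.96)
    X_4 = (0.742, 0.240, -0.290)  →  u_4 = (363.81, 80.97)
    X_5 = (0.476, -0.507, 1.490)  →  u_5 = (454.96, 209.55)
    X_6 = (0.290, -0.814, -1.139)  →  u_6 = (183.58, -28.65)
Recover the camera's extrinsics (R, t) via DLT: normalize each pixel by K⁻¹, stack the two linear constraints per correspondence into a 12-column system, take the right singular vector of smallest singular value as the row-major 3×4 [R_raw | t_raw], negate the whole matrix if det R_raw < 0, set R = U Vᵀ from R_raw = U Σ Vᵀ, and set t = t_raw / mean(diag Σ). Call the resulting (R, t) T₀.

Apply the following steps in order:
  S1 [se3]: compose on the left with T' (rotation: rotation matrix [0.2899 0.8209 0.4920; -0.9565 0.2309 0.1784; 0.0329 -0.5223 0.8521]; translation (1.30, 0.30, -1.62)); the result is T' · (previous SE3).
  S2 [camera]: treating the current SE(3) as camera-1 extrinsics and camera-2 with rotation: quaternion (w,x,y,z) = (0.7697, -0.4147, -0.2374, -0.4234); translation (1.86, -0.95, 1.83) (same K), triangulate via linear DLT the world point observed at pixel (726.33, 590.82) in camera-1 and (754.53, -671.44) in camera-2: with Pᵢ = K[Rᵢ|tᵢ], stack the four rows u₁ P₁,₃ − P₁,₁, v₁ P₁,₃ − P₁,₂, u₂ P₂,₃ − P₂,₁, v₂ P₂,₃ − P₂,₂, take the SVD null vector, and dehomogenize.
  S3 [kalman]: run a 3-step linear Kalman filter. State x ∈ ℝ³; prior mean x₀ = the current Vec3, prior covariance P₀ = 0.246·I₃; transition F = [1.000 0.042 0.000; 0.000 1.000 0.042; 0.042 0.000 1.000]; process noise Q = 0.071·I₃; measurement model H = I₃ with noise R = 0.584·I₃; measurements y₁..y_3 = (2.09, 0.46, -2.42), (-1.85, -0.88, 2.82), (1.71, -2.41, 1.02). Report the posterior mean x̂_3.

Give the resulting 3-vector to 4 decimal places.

result = (0.4906, -1.1710, 0.2024)

source (pnp_recover): camera pose = R=[0.7338 0.1761 0.6562; -0.6078 0.6016 0.5182; -0.3035 -0.7791 0.5485], t=(-0.0800, -0.4500, 4.5101)
after S1 (compose_se3): R=[-0.4356 0.1616 0.8855; -0.8963 -0.1686 -0.4101; 0.0830 -0.9723 0.2183], t=(3.1263, 1.0773, 2.4555)
after S2 (triangulate): (0.1670, -1.0108, -1.1445)
after S3 (kf_track): (0.4906, -1.1710, 0.2024)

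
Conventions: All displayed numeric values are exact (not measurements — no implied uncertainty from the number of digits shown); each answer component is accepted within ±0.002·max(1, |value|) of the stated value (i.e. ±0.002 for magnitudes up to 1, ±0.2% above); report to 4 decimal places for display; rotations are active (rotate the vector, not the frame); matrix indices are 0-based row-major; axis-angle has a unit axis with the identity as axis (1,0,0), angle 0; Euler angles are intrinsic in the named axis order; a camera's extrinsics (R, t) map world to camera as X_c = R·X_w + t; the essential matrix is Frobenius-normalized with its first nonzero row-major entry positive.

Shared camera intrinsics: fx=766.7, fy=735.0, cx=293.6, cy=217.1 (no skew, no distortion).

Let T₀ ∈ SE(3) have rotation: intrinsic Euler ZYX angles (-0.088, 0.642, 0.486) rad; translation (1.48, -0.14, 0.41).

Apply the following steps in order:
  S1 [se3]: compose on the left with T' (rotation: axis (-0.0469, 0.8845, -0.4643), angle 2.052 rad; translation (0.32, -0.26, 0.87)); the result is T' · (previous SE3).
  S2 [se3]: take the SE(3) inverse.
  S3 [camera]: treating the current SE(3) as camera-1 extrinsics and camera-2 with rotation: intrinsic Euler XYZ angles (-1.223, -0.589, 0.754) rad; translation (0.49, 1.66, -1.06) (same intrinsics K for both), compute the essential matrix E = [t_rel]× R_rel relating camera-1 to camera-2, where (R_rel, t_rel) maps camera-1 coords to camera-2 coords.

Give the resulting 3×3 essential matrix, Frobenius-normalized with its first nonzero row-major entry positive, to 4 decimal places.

matrix = [0.2001 -0.3555 0.3661; -0.1696 0.2773 -0.3068; -0.2777 -0.5420 -0.3591]

after S1 (compose_se3): R=[-0.8800 0.4418 0.1746; -0.0899 0.2060 -0.9744; -0.4664 -0.8732 -0.1416], t=(-0.0750, -1.2835, -0.2137)
after S2 (invert_se3): R=[-0.8800 -0.0899 -0.4664; 0.4418 0.2060 -0.8732; 0.1746 -0.9744 -0.1416], t=(-0.2811, 0.1110, -1.2678)
after S3 (essential): [0.2001 -0.3555 0.3661; -0.1696 0.2773 -0.3068; -0.2777 -0.5420 -0.3591]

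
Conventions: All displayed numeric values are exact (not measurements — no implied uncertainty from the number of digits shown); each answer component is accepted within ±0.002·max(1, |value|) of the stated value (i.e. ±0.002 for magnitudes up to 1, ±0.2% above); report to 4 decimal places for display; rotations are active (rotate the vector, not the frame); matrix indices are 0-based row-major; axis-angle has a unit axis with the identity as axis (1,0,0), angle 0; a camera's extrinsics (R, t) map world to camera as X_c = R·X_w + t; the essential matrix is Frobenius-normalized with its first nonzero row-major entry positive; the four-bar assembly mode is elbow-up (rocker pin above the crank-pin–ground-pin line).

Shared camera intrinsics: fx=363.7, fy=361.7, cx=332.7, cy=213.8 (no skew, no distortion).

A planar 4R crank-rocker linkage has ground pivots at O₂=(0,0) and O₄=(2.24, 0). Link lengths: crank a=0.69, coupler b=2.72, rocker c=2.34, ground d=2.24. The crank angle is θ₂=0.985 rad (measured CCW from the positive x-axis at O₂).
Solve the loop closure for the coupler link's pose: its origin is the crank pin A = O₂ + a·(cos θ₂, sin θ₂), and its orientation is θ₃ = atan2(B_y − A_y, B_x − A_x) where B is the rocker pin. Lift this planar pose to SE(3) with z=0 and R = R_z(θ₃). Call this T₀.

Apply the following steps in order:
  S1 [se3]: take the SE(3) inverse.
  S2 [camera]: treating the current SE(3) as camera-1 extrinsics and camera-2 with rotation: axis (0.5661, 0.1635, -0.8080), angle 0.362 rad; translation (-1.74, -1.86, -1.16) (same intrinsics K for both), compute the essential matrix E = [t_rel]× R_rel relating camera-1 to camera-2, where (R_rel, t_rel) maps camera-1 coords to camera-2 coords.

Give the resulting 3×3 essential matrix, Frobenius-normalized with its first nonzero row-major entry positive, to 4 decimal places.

source (fourbar_fk): coupler pose = R=[0.7641 -0.6451 0.0000; 0.6451 0.7641 0.0000; 0.0000 0.0000 1.0000], t=(0.3815, 0.5750, 0.0000)
after S1 (invert_se3): R=[0.7641 0.6451 0.0000; -0.6451 0.7641 0.0000; 0.0000 0.0000 1.0000], t=(-0.6624, -0.1932, 0.0000)
after S2 (essential): [0.1117 0.2228 -0.5309; -0.3031 0.2197 0.3761; 0.2752 -0.5381 0.0958]

matrix = [0.1117 0.2228 -0.5309; -0.3031 0.2197 0.3761; 0.2752 -0.5381 0.0958]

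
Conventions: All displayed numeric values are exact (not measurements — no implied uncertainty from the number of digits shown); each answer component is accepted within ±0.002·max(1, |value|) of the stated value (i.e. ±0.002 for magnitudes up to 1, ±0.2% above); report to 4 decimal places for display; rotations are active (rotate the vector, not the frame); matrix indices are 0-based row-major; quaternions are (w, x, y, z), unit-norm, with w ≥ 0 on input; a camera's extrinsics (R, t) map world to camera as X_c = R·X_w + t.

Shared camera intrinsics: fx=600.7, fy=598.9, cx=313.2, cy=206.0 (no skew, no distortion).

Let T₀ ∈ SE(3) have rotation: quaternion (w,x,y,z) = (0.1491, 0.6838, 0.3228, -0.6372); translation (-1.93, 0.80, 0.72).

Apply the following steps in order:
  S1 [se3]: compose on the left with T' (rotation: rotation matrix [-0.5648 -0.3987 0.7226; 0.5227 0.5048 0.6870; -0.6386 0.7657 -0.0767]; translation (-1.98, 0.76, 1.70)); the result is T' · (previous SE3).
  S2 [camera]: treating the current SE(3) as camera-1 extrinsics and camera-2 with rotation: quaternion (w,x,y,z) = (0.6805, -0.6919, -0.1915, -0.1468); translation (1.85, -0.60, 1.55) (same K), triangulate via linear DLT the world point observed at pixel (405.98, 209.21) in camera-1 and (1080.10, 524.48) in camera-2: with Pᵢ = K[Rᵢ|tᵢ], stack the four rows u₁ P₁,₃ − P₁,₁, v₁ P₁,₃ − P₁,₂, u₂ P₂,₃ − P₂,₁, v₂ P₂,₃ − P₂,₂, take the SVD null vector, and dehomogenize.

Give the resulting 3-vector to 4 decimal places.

result = (-0.6766, 0.2179, 1.1822)

after S1 (compose_se3): R=[-0.7879 -0.2087 0.5793; -0.5485 -0.1896 -0.8143; 0.2798 -0.9594 0.0349], t=(-0.6887, 0.6497, 3.4899)
after S2 (triangulate): (-0.6766, 0.2179, 1.1822)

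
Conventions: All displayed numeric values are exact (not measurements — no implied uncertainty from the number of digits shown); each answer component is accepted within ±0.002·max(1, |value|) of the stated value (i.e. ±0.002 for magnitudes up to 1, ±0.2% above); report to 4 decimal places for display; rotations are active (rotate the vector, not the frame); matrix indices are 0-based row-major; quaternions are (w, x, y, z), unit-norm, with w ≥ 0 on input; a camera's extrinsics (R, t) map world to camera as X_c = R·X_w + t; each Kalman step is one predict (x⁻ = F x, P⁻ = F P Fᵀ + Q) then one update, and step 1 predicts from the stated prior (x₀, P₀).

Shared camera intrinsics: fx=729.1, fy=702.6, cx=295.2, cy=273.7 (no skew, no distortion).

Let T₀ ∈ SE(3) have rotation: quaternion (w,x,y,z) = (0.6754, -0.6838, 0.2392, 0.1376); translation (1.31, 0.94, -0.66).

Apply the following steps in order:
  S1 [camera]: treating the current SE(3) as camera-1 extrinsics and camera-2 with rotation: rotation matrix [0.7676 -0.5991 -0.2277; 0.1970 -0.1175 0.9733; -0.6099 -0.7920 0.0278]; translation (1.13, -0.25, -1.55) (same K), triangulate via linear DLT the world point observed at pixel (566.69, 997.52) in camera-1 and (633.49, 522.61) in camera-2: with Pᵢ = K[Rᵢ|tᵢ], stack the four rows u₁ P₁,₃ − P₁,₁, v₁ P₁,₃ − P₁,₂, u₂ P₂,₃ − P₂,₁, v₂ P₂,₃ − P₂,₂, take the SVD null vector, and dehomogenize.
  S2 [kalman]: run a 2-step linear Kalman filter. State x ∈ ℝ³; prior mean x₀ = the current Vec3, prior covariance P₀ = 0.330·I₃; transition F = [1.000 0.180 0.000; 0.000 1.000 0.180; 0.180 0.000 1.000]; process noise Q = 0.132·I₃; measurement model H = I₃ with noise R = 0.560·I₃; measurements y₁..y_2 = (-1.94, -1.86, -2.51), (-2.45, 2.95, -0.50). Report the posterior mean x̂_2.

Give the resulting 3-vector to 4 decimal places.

after S1 (triangulate): (-1.9868, -1.9296, 0.8679)
after S2 (kf_track): (-2.3136, 0.0466, -0.7515)

result = (-2.3136, 0.0466, -0.7515)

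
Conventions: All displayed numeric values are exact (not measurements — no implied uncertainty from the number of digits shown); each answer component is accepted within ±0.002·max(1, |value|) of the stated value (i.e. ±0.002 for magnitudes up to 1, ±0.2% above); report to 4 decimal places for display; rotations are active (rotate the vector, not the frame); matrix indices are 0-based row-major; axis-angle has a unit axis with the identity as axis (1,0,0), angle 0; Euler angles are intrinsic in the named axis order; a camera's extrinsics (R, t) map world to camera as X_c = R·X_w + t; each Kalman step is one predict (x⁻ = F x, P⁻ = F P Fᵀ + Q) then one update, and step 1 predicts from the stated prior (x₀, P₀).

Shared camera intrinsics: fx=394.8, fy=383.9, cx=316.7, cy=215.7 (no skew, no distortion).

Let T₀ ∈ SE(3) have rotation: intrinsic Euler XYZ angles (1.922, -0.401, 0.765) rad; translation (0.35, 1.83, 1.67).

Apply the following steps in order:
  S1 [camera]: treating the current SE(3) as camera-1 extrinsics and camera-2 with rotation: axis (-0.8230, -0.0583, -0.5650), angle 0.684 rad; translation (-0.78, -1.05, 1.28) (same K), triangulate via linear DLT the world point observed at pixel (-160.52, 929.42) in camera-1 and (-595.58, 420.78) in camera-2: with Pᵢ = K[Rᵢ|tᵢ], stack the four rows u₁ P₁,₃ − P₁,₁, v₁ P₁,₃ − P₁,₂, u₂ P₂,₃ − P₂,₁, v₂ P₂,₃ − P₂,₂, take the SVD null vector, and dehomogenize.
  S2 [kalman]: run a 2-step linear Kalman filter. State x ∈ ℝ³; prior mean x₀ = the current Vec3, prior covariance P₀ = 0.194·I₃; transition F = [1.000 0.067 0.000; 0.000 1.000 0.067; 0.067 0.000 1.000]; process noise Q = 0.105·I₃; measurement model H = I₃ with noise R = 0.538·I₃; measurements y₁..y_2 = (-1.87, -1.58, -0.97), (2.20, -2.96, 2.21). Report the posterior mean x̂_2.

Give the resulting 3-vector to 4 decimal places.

result = (-0.3752, -0.9554, 0.5944)

after S1 (triangulate): (-1.7568, 0.9184, 0.3832)
after S2 (kf_track): (-0.3752, -0.9554, 0.5944)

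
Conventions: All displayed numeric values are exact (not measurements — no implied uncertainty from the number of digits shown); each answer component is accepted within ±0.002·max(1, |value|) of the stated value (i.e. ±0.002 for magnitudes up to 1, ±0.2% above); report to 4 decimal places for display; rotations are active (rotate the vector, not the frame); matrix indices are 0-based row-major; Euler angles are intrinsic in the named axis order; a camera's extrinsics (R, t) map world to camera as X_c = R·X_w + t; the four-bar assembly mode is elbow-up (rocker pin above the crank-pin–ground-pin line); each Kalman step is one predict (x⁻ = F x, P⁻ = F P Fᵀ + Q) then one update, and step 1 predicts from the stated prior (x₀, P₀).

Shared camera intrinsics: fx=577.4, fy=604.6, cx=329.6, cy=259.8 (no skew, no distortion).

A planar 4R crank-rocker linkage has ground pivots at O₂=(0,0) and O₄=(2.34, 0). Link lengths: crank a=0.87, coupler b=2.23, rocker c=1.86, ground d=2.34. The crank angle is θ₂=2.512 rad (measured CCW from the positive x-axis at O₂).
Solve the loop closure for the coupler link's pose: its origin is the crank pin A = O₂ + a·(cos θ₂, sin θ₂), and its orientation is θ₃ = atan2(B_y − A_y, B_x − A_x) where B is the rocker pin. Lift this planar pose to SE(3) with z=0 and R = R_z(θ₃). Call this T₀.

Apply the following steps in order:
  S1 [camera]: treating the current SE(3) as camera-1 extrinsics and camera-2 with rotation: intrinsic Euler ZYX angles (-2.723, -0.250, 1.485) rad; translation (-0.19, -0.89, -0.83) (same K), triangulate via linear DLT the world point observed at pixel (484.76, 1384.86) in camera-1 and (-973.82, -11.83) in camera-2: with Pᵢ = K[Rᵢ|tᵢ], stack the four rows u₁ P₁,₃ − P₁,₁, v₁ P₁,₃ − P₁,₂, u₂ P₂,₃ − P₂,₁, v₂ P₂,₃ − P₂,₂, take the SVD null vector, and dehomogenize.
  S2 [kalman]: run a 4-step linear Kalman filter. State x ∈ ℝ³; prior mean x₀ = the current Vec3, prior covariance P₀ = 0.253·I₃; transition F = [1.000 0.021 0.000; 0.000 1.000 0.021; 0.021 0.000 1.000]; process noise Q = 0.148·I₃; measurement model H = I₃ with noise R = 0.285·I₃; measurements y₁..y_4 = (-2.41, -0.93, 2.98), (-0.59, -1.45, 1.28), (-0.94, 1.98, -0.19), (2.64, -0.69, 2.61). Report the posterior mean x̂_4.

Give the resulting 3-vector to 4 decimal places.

source (fourbar_fk): coupler pose = R=[0.8899 -0.4561 0.0000; 0.4561 0.8899 0.0000; 0.0000 0.0000 1.0000], t=(-0.7032, 0.5123, 0.0000)
after S1 (triangulate): (1.7870, 1.1896, 1.2822)
after S2 (kf_track): (0.9571, -0.0049, 1.6955)

result = (0.9571, -0.0049, 1.6955)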